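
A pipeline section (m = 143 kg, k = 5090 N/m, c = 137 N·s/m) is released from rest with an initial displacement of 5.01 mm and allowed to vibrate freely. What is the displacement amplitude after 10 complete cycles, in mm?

0.0318 mm

ζ = c/(2√(km)) = 137/(2√(5090 × 143)) = 137/1706 = 0.08029.
Logarithmic decrement δ = 2πζ/√(1 − ζ²) = 2π × 0.08029/√(1 − 0.00645) = 0.5061.
After n cycles, x_n/x₀ = e^(−nδ), so x_10 = 5.01 × e^(−10 × 0.5061) = 5.01 × 0.006338 = 0.03176 mm.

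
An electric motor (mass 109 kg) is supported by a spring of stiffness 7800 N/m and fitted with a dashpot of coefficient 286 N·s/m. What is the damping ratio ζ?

ω_n = √(k/m) = √(7800/109) = 8.459 rad/s.
Critical damping c_c = 2√(k·m) = 2√(7800 × 109) = 1844 N·s/m, so ζ = c/c_c = 286/1844 = 0.1551.

0.155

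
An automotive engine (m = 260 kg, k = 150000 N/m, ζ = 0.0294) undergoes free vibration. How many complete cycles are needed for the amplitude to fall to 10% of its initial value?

13 cycles

Logarithmic decrement δ = 2πζ/√(1 − ζ²) = 2π × 0.02940/√(1 − 0.000864) = 0.1848.
x_n/x₀ = e^(−nδ) ≤ 0.1; take ln: n ≥ ln(1/0.1)/δ = 2.303/0.1848 = 12.46.
So 13 complete cycles are required.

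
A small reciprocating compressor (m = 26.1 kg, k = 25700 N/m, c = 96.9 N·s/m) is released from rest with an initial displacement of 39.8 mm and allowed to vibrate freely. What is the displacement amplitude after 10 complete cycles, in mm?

ζ = c/(2√(km)) = 96.9/(2√(25700 × 26.1)) = 96.9/1638 = 0.05916.
Logarithmic decrement δ = 2πζ/√(1 − ζ²) = 2π × 0.05916/√(1 − 0.00350) = 0.3723.
After n cycles, x_n/x₀ = e^(−nδ), so x_10 = 39.8 × e^(−10 × 0.3723) = 39.8 × 0.02415 = 0.9612 mm.

0.961 mm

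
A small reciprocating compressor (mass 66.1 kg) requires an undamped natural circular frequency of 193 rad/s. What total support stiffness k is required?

2460000 N/m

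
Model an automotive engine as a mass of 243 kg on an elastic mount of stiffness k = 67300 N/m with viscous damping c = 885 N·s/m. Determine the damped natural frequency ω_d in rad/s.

16.5 rad/s

ω_n = √(k/m) = √(67300/243) = 16.64 rad/s.
Critical damping c_c = 2√(k·m) = 2√(67300 × 243) = 8088 N·s/m, so ζ = c/c_c = 885/8088 = 0.1094.
ω_d = ω_n√(1 − ζ²) = 16.64 × √(1 − 0.0120) = 16.54 rad/s.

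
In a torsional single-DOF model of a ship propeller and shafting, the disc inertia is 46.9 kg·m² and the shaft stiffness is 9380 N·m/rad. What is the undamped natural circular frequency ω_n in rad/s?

14.1 rad/s

ω_n = √(k_t/J) = √(9380/46.9) = √200.0 = 14.14 rad/s.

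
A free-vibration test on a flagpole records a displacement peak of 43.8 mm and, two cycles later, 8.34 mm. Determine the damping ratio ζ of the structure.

0.131

Logarithmic decrement δ = (1/n)·ln(x₀/x_n) = (1/2)·ln(43.8/8.34) = (1/2)·ln(5.252) = 0.8293.
ζ = δ/√(4π² + δ²) = 0.8293/√(39.48 + 0.688) = 0.8293/6.338 = 0.1309.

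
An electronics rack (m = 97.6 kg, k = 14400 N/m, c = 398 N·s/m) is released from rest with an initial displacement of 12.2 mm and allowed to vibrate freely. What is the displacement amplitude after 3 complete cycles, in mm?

0.493 mm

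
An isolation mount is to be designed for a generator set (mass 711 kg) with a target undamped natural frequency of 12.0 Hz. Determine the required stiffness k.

ω_n = 2πf_n = 2π × 12.0 = 75.40 rad/s.
k = m·ω_n² = 711 × 75.40² = 711 × 5685 = 4042000 N/m.

4040000 N/m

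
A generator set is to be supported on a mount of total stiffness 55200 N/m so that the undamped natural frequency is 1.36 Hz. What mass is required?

ω_n = 2πf_n = 2π × 1.36 = 8.545 rad/s.
m = k/ω_n² = 55200/8.545² = 55200/73.02 = 756.0 kg.

756 kg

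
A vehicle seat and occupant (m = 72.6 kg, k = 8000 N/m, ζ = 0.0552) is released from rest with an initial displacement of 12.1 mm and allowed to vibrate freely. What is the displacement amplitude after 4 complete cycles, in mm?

3.02 mm

Logarithmic decrement δ = 2πζ/√(1 − ζ²) = 2π × 0.05520/√(1 − 0.00305) = 0.3474.
After n cycles, x_n/x₀ = e^(−nδ), so x_4 = 12.1 × e^(−4 × 0.3474) = 12.1 × 0.2492 = 3.015 mm.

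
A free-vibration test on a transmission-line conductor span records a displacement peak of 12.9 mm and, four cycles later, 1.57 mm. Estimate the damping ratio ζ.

0.0835

Logarithmic decrement δ = (1/n)·ln(x₀/x_n) = (1/4)·ln(12.9/1.57) = (1/4)·ln(8.217) = 0.5265.
ζ = δ/√(4π² + δ²) = 0.5265/√(39.48 + 0.277) = 0.5265/6.305 = 0.08351.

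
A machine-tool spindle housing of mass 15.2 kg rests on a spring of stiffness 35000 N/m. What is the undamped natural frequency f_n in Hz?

ω_n = √(k/m) = √(35000/15.2) = √2303 = 47.99 rad/s.
f_n = ω_n/(2π) = 47.99/6.283 = 7.637 Hz.

7.64 Hz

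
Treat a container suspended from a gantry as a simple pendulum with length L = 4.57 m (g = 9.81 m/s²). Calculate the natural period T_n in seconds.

4.29 s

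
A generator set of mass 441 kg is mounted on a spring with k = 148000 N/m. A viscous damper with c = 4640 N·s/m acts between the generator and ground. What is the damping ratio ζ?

ω_n = √(k/m) = √(148000/441) = 18.32 rad/s.
Critical damping c_c = 2√(k·m) = 2√(148000 × 441) = 16160 N·s/m, so ζ = c/c_c = 4640/16160 = 0.2872.

0.287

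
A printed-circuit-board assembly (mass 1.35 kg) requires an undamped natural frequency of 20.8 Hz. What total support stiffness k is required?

ω_n = 2πf_n = 2π × 20.8 = 130.7 rad/s.
k = m·ω_n² = 1.35 × 130.7² = 1.35 × 17080 = 23060 N/m.

23100 N/m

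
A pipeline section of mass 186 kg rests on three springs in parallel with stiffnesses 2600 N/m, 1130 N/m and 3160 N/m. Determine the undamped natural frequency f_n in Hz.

0.969 Hz

Parallel springs add: k_eq = 2600 + 1130 + 3160 = 6890 N/m.
ω_n = √(k_eq/m) = √(6890/186) = √37.04 = 6.086 rad/s.
f_n = ω_n/(2π) = 6.086/6.283 = 0.9687 Hz.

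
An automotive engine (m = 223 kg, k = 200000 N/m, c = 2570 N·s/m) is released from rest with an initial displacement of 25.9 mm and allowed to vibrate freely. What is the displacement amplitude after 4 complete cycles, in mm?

0.188 mm

ζ = c/(2√(km)) = 2570/(2√(200000 × 223)) = 2570/13360 = 0.1924.
Logarithmic decrement δ = 2πζ/√(1 − ζ²) = 2π × 0.1924/√(1 − 0.0370) = 1.232.
After n cycles, x_n/x₀ = e^(−nδ), so x_4 = 25.9 × e^(−4 × 1.232) = 25.9 × 0.007241 = 0.1875 mm.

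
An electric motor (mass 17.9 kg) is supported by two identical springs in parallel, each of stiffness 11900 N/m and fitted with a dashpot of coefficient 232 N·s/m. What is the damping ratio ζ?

0.178

Parallel springs add: k_eq = 2 × 11900 = 23800 N/m.
ω_n = √(k_eq/m) = √(23800/17.9) = 36.46 rad/s.
Critical damping c_c = 2√(k_eq·m) = 2√(23800 × 17.9) = 1305 N·s/m, so ζ = c/c_c = 232/1305 = 0.1777.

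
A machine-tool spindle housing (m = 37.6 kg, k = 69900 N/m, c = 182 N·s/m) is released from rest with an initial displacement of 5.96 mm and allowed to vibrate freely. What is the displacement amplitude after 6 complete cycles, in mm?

ζ = c/(2√(km)) = 182/(2√(69900 × 37.6)) = 182/3242 = 0.05613.
Logarithmic decrement δ = 2πζ/√(1 − ζ²) = 2π × 0.05613/√(1 − 0.00315) = 0.3532.
After n cycles, x_n/x₀ = e^(−nδ), so x_6 = 5.96 × e^(−6 × 0.3532) = 5.96 × 0.1201 = 0.7158 mm.

0.716 mm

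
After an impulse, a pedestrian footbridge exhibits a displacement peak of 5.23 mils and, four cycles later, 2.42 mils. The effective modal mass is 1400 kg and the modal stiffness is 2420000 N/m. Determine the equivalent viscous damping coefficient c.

3570 N·s/m

Logarithmic decrement δ = (1/n)·ln(x₀/x_n) = (1/4)·ln(5.23/2.42) = (1/4)·ln(2.161) = 0.1927.
ζ = δ/√(4π² + δ²) = 0.1927/√(39.48 + 0.0371) = 0.1927/6.286 = 0.03065.
c = ζ · 2√(km) = 0.03065 × 2√(2420000 × 1400) = 0.03065 × 116400 = 3568 N·s/m.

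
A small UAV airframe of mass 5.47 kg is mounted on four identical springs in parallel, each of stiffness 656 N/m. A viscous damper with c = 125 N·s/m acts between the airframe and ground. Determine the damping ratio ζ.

0.522

Parallel springs add: k_eq = 4 × 656 = 2624 N/m.
ω_n = √(k_eq/m) = √(2624/5.47) = 21.90 rad/s.
Critical damping c_c = 2√(k_eq·m) = 2√(2624 × 5.47) = 239.6 N·s/m, so ζ = c/c_c = 125/239.6 = 0.5217.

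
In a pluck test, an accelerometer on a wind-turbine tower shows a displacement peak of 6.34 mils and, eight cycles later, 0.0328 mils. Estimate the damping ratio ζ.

0.104

Logarithmic decrement δ = (1/n)·ln(x₀/x_n) = (1/8)·ln(6.34/0.0328) = (1/8)·ln(193.3) = 0.6580.
ζ = δ/√(4π² + δ²) = 0.6580/√(39.48 + 0.433) = 0.6580/6.318 = 0.1042.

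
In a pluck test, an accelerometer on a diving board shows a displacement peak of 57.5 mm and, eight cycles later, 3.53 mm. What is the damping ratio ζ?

0.0554

Logarithmic decrement δ = (1/n)·ln(x₀/x_n) = (1/8)·ln(57.5/3.53) = (1/8)·ln(16.29) = 0.3488.
ζ = δ/√(4π² + δ²) = 0.3488/√(39.48 + 0.122) = 0.3488/6.293 = 0.05543.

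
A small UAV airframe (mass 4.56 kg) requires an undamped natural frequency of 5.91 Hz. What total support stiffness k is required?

6290 N/m

ω_n = 2πf_n = 2π × 5.91 = 37.13 rad/s.
k = m·ω_n² = 4.56 × 37.13² = 4.56 × 1379 = 6288 N/m.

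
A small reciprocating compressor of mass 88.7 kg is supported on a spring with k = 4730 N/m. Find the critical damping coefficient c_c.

1300 N·s/m

c_c = 2√(k·m) = 2√(4730 × 88.7) = 2 × 647.7 = 1295 N·s/m.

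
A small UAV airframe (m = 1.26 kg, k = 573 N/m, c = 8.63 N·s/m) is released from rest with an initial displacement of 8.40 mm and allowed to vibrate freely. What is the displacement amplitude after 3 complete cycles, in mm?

0.391 mm

ζ = c/(2√(km)) = 8.63/(2√(573 × 1.26)) = 8.63/53.74 = 0.1606.
Logarithmic decrement δ = 2πζ/√(1 − ζ²) = 2π × 0.1606/√(1 − 0.0258) = 1.022.
After n cycles, x_n/x₀ = e^(−nδ), so x_3 = 8.40 × e^(−3 × 1.022) = 8.40 × 0.04657 = 0.3912 mm.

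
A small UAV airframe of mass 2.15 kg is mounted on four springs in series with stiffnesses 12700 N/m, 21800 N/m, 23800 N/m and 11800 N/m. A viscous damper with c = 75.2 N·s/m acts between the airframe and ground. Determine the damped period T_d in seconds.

Series springs: 1/k_eq = 1/12700 + 1/21800 + 1/23800 + 1/11800 = 0.0002514, so k_eq = 3978 N/m.
ω_n = √(k_eq/m) = √(3978/2.15) = 43.02 rad/s.
Critical damping c_c = 2√(k_eq·m) = 2√(3978 × 2.15) = 185.0 N·s/m, so ζ = c/c_c = 75.2/185.0 = 0.4066.
ω_d = ω_n√(1 − ζ²) = 43.02 × √(1 − 0.165) = 39.30 rad/s.
T_d = 2π/ω_d = 0.1599 s.

0.160 s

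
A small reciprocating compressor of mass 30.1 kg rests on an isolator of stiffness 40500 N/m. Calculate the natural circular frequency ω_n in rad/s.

36.7 rad/s

ω_n = √(k/m) = √(40500/30.1) = √1346 = 36.68 rad/s.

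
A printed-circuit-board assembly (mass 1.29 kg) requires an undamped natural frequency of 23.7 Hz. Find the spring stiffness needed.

28600 N/m

ω_n = 2πf_n = 2π × 23.7 = 148.9 rad/s.
k = m·ω_n² = 1.29 × 148.9² = 1.29 × 22170 = 28610 N/m.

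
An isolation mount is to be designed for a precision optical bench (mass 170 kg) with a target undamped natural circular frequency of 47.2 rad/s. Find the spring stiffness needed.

k = m·ω_n² = 170 × 47.20² = 170 × 2228 = 378700 N/m.

379000 N/m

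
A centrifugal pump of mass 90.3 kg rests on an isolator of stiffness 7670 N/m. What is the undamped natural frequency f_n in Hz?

1.47 Hz

ω_n = √(k/m) = √(7670/90.3) = √84.94 = 9.216 rad/s.
f_n = ω_n/(2π) = 9.216/6.283 = 1.467 Hz.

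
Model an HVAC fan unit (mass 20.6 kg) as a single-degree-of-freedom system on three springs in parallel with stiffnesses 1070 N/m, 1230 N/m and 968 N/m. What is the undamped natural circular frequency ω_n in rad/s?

Parallel springs add: k_eq = 1070 + 1230 + 968 = 3268 N/m.
ω_n = √(k_eq/m) = √(3268/20.6) = √158.6 = 12.60 rad/s.

12.6 rad/s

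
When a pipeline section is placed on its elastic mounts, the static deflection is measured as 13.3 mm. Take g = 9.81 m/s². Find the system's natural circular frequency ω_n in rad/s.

ω_n = √(g/δ_st) = √(9.81/0.0133) = √737.6 = 27.16 rad/s.

27.2 rad/s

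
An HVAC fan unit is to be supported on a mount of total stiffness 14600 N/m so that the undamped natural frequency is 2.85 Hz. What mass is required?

ω_n = 2πf_n = 2π × 2.85 = 17.91 rad/s.
m = k/ω_n² = 14600/17.91² = 14600/320.7 = 45.53 kg.

45.5 kg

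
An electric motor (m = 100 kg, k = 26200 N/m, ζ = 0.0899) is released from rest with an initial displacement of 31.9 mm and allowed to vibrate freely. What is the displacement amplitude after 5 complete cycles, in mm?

1.87 mm

Logarithmic decrement δ = 2πζ/√(1 − ζ²) = 2π × 0.08990/√(1 − 0.00808) = 0.5672.
After n cycles, x_n/x₀ = e^(−nδ), so x_5 = 31.9 × e^(−5 × 0.5672) = 31.9 × 0.05867 = 1.872 mm.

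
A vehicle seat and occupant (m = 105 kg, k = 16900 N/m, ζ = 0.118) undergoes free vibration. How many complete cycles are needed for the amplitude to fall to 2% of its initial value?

Logarithmic decrement δ = 2πζ/√(1 − ζ²) = 2π × 0.1180/√(1 − 0.0139) = 0.7466.
x_n/x₀ = e^(−nδ) ≤ 0.02; take ln: n ≥ ln(1/0.02)/δ = 3.912/0.7466 = 5.240.
So 6 complete cycles are required.

6 cycles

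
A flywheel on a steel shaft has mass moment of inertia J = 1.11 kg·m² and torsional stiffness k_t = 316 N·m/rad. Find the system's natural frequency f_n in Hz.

2.69 Hz

ω_n = √(k_t/J) = √(316/1.11) = √284.7 = 16.87 rad/s.
f_n = ω_n/(2π) = 16.87/6.283 = 2.685 Hz.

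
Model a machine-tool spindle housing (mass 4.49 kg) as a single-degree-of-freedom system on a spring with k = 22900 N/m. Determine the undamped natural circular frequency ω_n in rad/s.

71.4 rad/s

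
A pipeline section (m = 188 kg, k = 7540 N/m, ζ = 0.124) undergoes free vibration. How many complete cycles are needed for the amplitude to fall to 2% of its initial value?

5 cycles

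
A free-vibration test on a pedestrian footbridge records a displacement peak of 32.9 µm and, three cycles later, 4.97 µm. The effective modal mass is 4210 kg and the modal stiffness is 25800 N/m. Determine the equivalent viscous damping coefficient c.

2080 N·s/m

Logarithmic decrement δ = (1/n)·ln(x₀/x_n) = (1/3)·ln(32.9/4.97) = (1/3)·ln(6.620) = 0.6300.
ζ = δ/√(4π² + δ²) = 0.6300/√(39.48 + 0.397) = 0.6300/6.315 = 0.09977.
c = ζ · 2√(km) = 0.09977 × 2√(25800 × 4210) = 0.09977 × 20840 = 2080 N·s/m.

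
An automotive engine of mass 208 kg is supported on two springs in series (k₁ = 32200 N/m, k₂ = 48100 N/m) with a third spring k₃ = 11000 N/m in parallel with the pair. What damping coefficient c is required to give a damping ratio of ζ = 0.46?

Series pair: k_s = k₁k₂/(k₁+k₂) = (32200)(48100)/(32200 + 48100) = 19290 N/m. In parallel with k₃: k_eq = 19290 + 11000 = 30290 N/m.
c_c = 2√(k_eq·m) = 2√(30290 × 208) = 5020 N·s/m.
c = ζ·c_c = 0.46 × 5020 = 2309 N·s/m.

2310 N·s/m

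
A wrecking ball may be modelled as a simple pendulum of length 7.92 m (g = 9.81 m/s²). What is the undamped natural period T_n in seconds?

For a simple pendulum ω_n = √(g/L) = √(9.81/7.92) = √1.239 = 1.113 rad/s.
T_n = 2π/ω_n = 6.283/1.113 = 5.646 s.

5.65 s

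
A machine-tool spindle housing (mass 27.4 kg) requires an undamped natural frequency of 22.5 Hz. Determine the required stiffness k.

548000 N/m

ω_n = 2πf_n = 2π × 22.5 = 141.4 rad/s.
k = m·ω_n² = 27.4 × 141.4² = 27.4 × 19990 = 547600 N/m.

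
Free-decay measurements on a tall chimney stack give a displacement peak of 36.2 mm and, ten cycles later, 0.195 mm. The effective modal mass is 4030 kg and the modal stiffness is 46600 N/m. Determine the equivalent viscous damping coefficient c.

2270 N·s/m

Logarithmic decrement δ = (1/n)·ln(x₀/x_n) = (1/10)·ln(36.2/0.195) = (1/10)·ln(185.6) = 0.5224.
ζ = δ/√(4π² + δ²) = 0.5224/√(39.48 + 0.273) = 0.5224/6.305 = 0.08285.
c = ζ · 2√(km) = 0.08285 × 2√(46600 × 4030) = 0.08285 × 27410 = 2271 N·s/m.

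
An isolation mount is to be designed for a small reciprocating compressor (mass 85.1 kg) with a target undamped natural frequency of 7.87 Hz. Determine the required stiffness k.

ω_n = 2πf_n = 2π × 7.87 = 49.45 rad/s.
k = m·ω_n² = 85.1 × 49.45² = 85.1 × 2445 = 208100 N/m.

208000 N/m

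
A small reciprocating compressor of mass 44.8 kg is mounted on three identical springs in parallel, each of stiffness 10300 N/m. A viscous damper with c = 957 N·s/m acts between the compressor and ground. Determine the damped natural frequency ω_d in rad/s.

Parallel springs add: k_eq = 3 × 10300 = 30900 N/m.
ω_n = √(k_eq/m) = √(30900/44.8) = 26.26 rad/s.
Critical damping c_c = 2√(k_eq·m) = 2√(30900 × 44.8) = 2353 N·s/m, so ζ = c/c_c = 957/2353 = 0.4067.
ω_d = ω_n√(1 − ζ²) = 26.26 × √(1 − 0.165) = 23.99 rad/s.

24.0 rad/s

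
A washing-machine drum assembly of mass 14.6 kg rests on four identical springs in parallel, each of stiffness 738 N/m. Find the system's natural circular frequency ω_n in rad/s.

Parallel springs add: k_eq = 4 × 738 = 2952 N/m.
ω_n = √(k_eq/m) = √(2952/14.6) = √202.2 = 14.22 rad/s.

14.2 rad/s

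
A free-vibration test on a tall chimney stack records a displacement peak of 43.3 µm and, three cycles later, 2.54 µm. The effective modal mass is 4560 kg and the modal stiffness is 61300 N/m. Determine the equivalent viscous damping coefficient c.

4970 N·s/m

Logarithmic decrement δ = (1/n)·ln(x₀/x_n) = (1/3)·ln(43.3/2.54) = (1/3)·ln(17.05) = 0.9453.
ζ = δ/√(4π² + δ²) = 0.9453/√(39.48 + 0.894) = 0.9453/6.354 = 0.1488.
c = ζ · 2√(km) = 0.1488 × 2√(61300 × 4560) = 0.1488 × 33440 = 4975 N·s/m.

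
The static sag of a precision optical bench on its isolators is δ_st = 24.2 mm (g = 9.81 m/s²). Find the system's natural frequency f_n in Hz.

ω_n = √(g/δ_st) = √(9.81/0.0242) = √405.4 = 20.13 rad/s.
f_n = ω_n/(2π) = 20.13/6.283 = 3.204 Hz.

3.20 Hz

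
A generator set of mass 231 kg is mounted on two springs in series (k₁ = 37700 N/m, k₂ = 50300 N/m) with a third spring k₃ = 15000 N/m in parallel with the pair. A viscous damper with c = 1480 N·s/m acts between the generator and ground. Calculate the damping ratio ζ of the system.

0.255

Series pair: k_s = k₁k₂/(k₁+k₂) = (37700)(50300)/(37700 + 50300) = 21550 N/m. In parallel with k₃: k_eq = 21550 + 15000 = 36550 N/m.
ω_n = √(k_eq/m) = √(36550/231) = 12.58 rad/s.
Critical damping c_c = 2√(k_eq·m) = 2√(36550 × 231) = 5811 N·s/m, so ζ = c/c_c = 1480/5811 = 0.2547.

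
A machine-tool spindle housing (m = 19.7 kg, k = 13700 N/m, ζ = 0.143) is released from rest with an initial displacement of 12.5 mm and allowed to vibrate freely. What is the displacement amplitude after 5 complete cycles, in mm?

Logarithmic decrement δ = 2πζ/√(1 − ζ²) = 2π × 0.1430/√(1 − 0.0204) = 0.9078.
After n cycles, x_n/x₀ = e^(−nδ), so x_5 = 12.5 × e^(−5 × 0.9078) = 12.5 × 0.01068 = 0.1335 mm.

0.134 mm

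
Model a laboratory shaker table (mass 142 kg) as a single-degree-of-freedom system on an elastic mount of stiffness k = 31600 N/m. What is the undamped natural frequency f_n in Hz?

ω_n = √(k/m) = √(31600/142) = √222.5 = 14.92 rad/s.
f_n = ω_n/(2π) = 14.92/6.283 = 2.374 Hz.

2.37 Hz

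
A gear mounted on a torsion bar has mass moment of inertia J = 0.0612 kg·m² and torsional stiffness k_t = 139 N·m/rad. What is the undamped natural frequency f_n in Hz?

7.58 Hz

ω_n = √(k_t/J) = √(139/0.0612) = √2271 = 47.66 rad/s.
f_n = ω_n/(2π) = 47.66/6.283 = 7.585 Hz.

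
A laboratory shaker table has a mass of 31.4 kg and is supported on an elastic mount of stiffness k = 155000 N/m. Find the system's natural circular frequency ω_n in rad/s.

70.3 rad/s

ω_n = √(k/m) = √(155000/31.4) = √4936 = 70.26 rad/s.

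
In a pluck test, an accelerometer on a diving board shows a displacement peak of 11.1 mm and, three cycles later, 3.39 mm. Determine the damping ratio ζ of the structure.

0.0628

Logarithmic decrement δ = (1/n)·ln(x₀/x_n) = (1/3)·ln(11.1/3.39) = (1/3)·ln(3.274) = 0.3954.
ζ = δ/√(4π² + δ²) = 0.3954/√(39.48 + 0.156) = 0.3954/6.296 = 0.06280.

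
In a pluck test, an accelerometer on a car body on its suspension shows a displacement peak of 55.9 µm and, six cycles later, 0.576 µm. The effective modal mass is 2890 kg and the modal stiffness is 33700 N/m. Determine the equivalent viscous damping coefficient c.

Logarithmic decrement δ = (1/n)·ln(x₀/x_n) = (1/6)·ln(55.9/0.576) = (1/6)·ln(97.05) = 0.7625.
ζ = δ/√(4π² + δ²) = 0.7625/√(39.48 + 0.581) = 0.7625/6.329 = 0.1205.
c = ζ · 2√(km) = 0.1205 × 2√(33700 × 2890) = 0.1205 × 19740 = 2378 N·s/m.

2380 N·s/m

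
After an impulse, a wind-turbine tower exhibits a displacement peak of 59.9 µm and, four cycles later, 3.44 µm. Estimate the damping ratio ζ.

0.113

Logarithmic decrement δ = (1/n)·ln(x₀/x_n) = (1/4)·ln(59.9/3.44) = (1/4)·ln(17.41) = 0.7143.
ζ = δ/√(4π² + δ²) = 0.7143/√(39.48 + 0.510) = 0.7143/6.324 = 0.1130.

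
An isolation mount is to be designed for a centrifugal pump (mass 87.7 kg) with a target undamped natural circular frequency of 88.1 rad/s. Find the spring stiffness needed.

k = m·ω_n² = 87.7 × 88.10² = 87.7 × 7762 = 680700 N/m.

681000 N/m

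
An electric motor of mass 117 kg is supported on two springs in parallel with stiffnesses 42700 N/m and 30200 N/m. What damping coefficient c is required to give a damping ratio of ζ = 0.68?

Parallel springs add: k_eq = 42700 + 30200 = 72900 N/m.
c_c = 2√(k_eq·m) = 2√(72900 × 117) = 5841 N·s/m.
c = ζ·c_c = 0.68 × 5841 = 3972 N·s/m.

3970 N·s/m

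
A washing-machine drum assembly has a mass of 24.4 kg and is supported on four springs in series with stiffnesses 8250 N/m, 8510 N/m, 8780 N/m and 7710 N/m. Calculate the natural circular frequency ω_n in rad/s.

9.22 rad/s

Series springs: 1/k_eq = 1/8250 + 1/8510 + 1/8780 + 1/7710 = 0.0004823, so k_eq = 2073 N/m.
ω_n = √(k_eq/m) = √(2073/24.4) = √84.97 = 9.218 rad/s.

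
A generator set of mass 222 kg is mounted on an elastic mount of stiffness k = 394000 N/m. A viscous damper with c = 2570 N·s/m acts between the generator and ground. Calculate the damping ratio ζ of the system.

0.137

ω_n = √(k/m) = √(394000/222) = 42.13 rad/s.
Critical damping c_c = 2√(k·m) = 2√(394000 × 222) = 18700 N·s/m, so ζ = c/c_c = 2570/18700 = 0.1374.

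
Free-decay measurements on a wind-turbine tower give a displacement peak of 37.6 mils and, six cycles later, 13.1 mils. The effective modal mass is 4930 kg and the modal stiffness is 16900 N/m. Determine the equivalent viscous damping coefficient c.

510 N·s/m

Logarithmic decrement δ = (1/n)·ln(x₀/x_n) = (1/6)·ln(37.6/13.1) = (1/6)·ln(2.870) = 0.1757.
ζ = δ/√(4π² + δ²) = 0.1757/√(39.48 + 0.0309) = 0.1757/6.286 = 0.02796.
c = ζ · 2√(km) = 0.02796 × 2√(16900 × 4930) = 0.02796 × 18260 = 510.4 N·s/m.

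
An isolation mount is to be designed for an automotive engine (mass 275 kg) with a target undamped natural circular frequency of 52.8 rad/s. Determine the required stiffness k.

767000 N/m

k = m·ω_n² = 275 × 52.80² = 275 × 2788 = 766700 N/m.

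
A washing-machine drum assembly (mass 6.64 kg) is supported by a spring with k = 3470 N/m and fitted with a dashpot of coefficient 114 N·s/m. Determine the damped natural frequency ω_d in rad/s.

ω_n = √(k/m) = √(3470/6.64) = 22.86 rad/s.
Critical damping c_c = 2√(k·m) = 2√(3470 × 6.64) = 303.6 N·s/m, so ζ = c/c_c = 114/303.6 = 0.3755.
ω_d = ω_n√(1 − ζ²) = 22.86 × √(1 − 0.141) = 21.19 rad/s.

21.2 rad/s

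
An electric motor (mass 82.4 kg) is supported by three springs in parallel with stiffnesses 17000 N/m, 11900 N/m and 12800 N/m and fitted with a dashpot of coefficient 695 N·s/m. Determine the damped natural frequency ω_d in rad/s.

Parallel springs add: k_eq = 17000 + 11900 + 12800 = 41700 N/m.
ω_n = √(k_eq/m) = √(41700/82.4) = 22.50 rad/s.
Critical damping c_c = 2√(k_eq·m) = 2√(41700 × 82.4) = 3707 N·s/m, so ζ = c/c_c = 695/3707 = 0.1875.
ω_d = ω_n√(1 − ζ²) = 22.50 × √(1 − 0.0351) = 22.10 rad/s.

22.1 rad/s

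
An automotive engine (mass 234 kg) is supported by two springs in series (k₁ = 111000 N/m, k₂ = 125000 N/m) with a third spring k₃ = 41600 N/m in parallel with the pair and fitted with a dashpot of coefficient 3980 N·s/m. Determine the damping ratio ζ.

0.411

Series pair: k_s = k₁k₂/(k₁+k₂) = (111000)(125000)/(111000 + 125000) = 58790 N/m. In parallel with k₃: k_eq = 58790 + 41600 = 100400 N/m.
ω_n = √(k_eq/m) = √(100400/234) = 20.71 rad/s.
Critical damping c_c = 2√(k_eq·m) = 2√(100400 × 234) = 9694 N·s/m, so ζ = c/c_c = 3980/9694 = 0.4106.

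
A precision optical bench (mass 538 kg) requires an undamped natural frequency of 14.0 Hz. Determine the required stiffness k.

4160000 N/m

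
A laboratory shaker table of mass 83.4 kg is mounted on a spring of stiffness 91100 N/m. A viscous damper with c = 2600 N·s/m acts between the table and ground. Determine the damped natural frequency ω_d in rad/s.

29.1 rad/s

ω_n = √(k/m) = √(91100/83.4) = 33.05 rad/s.
Critical damping c_c = 2√(k·m) = 2√(91100 × 83.4) = 5513 N·s/m, so ζ = c/c_c = 2600/5513 = 0.4716.
ω_d = ω_n√(1 − ζ²) = 33.05 × √(1 − 0.222) = 29.14 rad/s.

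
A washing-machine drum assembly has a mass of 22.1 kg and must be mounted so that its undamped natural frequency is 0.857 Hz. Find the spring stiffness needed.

641 N/m

ω_n = 2πf_n = 2π × 0.857 = 5.385 rad/s.
k = m·ω_n² = 22.1 × 5.385² = 22.1 × 28.99 = 640.8 N/m.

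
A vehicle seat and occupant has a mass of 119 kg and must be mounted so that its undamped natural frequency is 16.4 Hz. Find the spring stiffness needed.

1260000 N/m

ω_n = 2πf_n = 2π × 16.4 = 103.0 rad/s.
k = m·ω_n² = 119 × 103.0² = 119 × 10620 = 1264000 N/m.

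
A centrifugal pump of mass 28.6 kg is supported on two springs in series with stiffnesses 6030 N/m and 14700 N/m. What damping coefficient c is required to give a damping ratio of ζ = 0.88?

Series springs: 1/k_eq = 1/6030 + 1/14700 = 0.0002339, so k_eq = 4276 N/m.
c_c = 2√(k_eq·m) = 2√(4276 × 28.6) = 699.4 N·s/m.
c = ζ·c_c = 0.88 × 699.4 = 615.5 N·s/m.

615 N·s/m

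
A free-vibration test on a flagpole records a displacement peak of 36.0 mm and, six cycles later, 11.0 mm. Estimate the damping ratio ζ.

0.0314

Logarithmic decrement δ = (1/n)·ln(x₀/x_n) = (1/6)·ln(36.0/11.0) = (1/6)·ln(3.273) = 0.1976.
ζ = δ/√(4π² + δ²) = 0.1976/√(39.48 + 0.0390) = 0.1976/6.286 = 0.03143.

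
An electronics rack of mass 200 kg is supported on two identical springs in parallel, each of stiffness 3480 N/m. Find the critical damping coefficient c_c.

2360 N·s/m

Parallel springs add: k_eq = 2 × 3480 = 6960 N/m.
c_c = 2√(k_eq·m) = 2√(6960 × 200) = 2 × 1180 = 2360 N·s/m.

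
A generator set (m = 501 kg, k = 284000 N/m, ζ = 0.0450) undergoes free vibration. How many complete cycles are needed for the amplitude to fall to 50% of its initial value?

3 cycles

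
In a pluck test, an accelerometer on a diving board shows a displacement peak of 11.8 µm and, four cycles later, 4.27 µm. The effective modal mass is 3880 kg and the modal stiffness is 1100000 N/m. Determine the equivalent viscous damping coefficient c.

5280 N·s/m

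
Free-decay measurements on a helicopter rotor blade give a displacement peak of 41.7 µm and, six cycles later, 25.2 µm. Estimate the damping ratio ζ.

0.0134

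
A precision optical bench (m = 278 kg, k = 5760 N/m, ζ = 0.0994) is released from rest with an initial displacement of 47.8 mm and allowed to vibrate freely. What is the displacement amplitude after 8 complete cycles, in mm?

Logarithmic decrement δ = 2πζ/√(1 − ζ²) = 2π × 0.09940/√(1 − 0.00988) = 0.6277.
After n cycles, x_n/x₀ = e^(−nδ), so x_8 = 47.8 × e^(−8 × 0.6277) = 47.8 × 0.006596 = 0.3153 mm.

0.315 mm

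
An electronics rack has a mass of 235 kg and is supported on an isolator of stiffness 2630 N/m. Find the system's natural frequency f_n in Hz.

ω_n = √(k/m) = √(2630/235) = √11.19 = 3.345 rad/s.
f_n = ω_n/(2π) = 3.345/6.283 = 0.5324 Hz.

0.532 Hz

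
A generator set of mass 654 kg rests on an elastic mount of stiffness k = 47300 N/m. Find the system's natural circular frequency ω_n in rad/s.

ω_n = √(k/m) = √(47300/654) = √72.32 = 8.504 rad/s.

8.50 rad/s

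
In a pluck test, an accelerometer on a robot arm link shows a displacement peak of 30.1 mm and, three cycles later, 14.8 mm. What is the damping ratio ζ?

0.0376

Logarithmic decrement δ = (1/n)·ln(x₀/x_n) = (1/3)·ln(30.1/14.8) = (1/3)·ln(2.034) = 0.2366.
ζ = δ/√(4π² + δ²) = 0.2366/√(39.48 + 0.0560) = 0.2366/6.288 = 0.03763.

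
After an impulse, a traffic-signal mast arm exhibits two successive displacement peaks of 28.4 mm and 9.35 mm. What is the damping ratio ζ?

Logarithmic decrement δ = (1/n)·ln(x₀/x_n) = (1/1)·ln(28.4/9.35) = (1/1)·ln(3.037) = 1.111.
ζ = δ/√(4π² + δ²) = 1.111/√(39.48 + 1.23) = 1.111/6.381 = 0.1741.

0.174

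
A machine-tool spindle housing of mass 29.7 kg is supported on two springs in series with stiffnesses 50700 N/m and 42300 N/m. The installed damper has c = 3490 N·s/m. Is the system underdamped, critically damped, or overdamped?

overdamped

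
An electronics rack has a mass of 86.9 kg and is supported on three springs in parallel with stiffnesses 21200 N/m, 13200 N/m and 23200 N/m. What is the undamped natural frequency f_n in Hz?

4.10 Hz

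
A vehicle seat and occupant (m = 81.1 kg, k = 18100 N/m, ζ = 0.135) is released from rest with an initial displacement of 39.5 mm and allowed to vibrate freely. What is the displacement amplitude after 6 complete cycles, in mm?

Logarithmic decrement δ = 2πζ/√(1 − ζ²) = 2π × 0.1350/√(1 − 0.0182) = 0.8561.
After n cycles, x_n/x₀ = e^(−nδ), so x_6 = 39.5 × e^(−6 × 0.8561) = 39.5 × 0.005879 = 0.2322 mm.

0.232 mm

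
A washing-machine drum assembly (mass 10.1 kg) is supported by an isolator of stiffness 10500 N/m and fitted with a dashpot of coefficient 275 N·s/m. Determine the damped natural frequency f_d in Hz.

4.65 Hz

ω_n = √(k/m) = √(10500/10.1) = 32.24 rad/s.
Critical damping c_c = 2√(k·m) = 2√(10500 × 10.1) = 651.3 N·s/m, so ζ = c/c_c = 275/651.3 = 0.4222.
ω_d = ω_n√(1 − ζ²) = 32.24 × √(1 − 0.178) = 29.23 rad/s.
f_d = ω_d/(2π) = 4.652 Hz.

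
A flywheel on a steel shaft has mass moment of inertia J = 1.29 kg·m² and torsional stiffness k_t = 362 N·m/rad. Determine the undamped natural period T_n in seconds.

0.375 s

ω_n = √(k_t/J) = √(362/1.29) = √280.6 = 16.75 rad/s.
T_n = 2π/ω_n = 6.283/16.75 = 0.3751 s.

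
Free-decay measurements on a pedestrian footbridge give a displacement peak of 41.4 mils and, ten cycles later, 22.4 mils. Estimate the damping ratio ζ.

0.00978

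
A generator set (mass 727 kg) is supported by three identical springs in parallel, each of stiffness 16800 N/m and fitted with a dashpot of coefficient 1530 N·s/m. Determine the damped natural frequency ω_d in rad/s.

8.26 rad/s

Parallel springs add: k_eq = 3 × 16800 = 50400 N/m.
ω_n = √(k_eq/m) = √(50400/727) = 8.326 rad/s.
Critical damping c_c = 2√(k_eq·m) = 2√(50400 × 727) = 12110 N·s/m, so ζ = c/c_c = 1530/12110 = 0.1264.
ω_d = ω_n√(1 − ζ²) = 8.326 × √(1 − 0.0160) = 8.259 rad/s.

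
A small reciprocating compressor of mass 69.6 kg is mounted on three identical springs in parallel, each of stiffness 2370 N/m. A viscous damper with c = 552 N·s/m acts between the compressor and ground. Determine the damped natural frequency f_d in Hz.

Parallel springs add: k_eq = 3 × 2370 = 7110 N/m.
ω_n = √(k_eq/m) = √(7110/69.6) = 10.11 rad/s.
Critical damping c_c = 2√(k_eq·m) = 2√(7110 × 69.6) = 1407 N·s/m, so ζ = c/c_c = 552/1407 = 0.3923.
ω_d = ω_n√(1 − ζ²) = 10.11 × √(1 − 0.154) = 9.297 rad/s.
f_d = ω_d/(2π) = 1.480 Hz.

1.48 Hz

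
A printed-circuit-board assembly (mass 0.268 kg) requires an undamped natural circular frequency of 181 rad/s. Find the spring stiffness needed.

k = m·ω_n² = 0.268 × 181.0² = 0.268 × 32760 = 8780 N/m.

8780 N/m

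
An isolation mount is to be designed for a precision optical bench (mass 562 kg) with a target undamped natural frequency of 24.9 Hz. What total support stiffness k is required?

ω_n = 2πf_n = 2π × 24.9 = 156.5 rad/s.
k = m·ω_n² = 562 × 156.5² = 562 × 24480 = 13760000 N/m.

13800000 N/m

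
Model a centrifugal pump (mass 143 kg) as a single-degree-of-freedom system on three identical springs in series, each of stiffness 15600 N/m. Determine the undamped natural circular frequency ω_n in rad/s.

Series springs: 1/k_eq = 3/15600, so k_eq = 15600/3 = 5200 N/m.
ω_n = √(k_eq/m) = √(5200/143) = √36.36 = 6.030 rad/s.

6.03 rad/s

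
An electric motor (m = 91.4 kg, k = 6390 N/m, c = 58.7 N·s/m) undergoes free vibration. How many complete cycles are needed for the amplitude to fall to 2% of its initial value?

17 cycles

ζ = c/(2√(km)) = 58.7/(2√(6390 × 91.4)) = 58.7/1528 = 0.03840.
Logarithmic decrement δ = 2πζ/√(1 − ζ²) = 2π × 0.03840/√(1 − 0.00147) = 0.2415.
x_n/x₀ = e^(−nδ) ≤ 0.02; take ln: n ≥ ln(1/0.02)/δ = 3.912/0.2415 = 16.20.
So 17 complete cycles are required.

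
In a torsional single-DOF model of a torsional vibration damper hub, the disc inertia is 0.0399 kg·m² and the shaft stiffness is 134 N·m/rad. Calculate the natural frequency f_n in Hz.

ω_n = √(k_t/J) = √(134/0.0399) = √3358 = 57.95 rad/s.
f_n = ω_n/(2π) = 57.95/6.283 = 9.223 Hz.

9.22 Hz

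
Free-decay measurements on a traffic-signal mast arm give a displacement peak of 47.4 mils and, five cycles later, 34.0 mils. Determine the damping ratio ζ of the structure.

0.0106

Logarithmic decrement δ = (1/n)·ln(x₀/x_n) = (1/5)·ln(47.4/34.0) = (1/5)·ln(1.394) = 0.06645.
ζ = δ/√(4π² + δ²) = 0.06645/√(39.48 + 0.00442) = 0.06645/6.284 = 0.01058.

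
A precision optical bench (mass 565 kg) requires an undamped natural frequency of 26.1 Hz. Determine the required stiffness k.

15200000 N/m

ω_n = 2πf_n = 2π × 26.1 = 164.0 rad/s.
k = m·ω_n² = 565 × 164.0² = 565 × 26890 = 15190000 N/m.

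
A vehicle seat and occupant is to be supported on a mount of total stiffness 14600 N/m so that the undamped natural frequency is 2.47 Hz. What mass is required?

ω_n = 2πf_n = 2π × 2.47 = 15.52 rad/s.
m = k/ω_n² = 14600/15.52² = 14600/240.9 = 60.62 kg.

60.6 kg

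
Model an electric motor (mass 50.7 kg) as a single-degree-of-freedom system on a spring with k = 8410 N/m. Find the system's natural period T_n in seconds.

0.488 s

ω_n = √(k/m) = √(8410/50.7) = √165.9 = 12.88 rad/s.
T_n = 2π/ω_n = 6.283/12.88 = 0.4878 s.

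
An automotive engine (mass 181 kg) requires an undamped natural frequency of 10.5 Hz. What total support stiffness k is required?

788000 N/m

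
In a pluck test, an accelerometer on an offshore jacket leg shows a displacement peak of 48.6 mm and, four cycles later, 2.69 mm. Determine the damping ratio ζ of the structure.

0.114

Logarithmic decrement δ = (1/n)·ln(x₀/x_n) = (1/4)·ln(48.6/2.69) = (1/4)·ln(18.07) = 0.7235.
ζ = δ/√(4π² + δ²) = 0.7235/√(39.48 + 0.523) = 0.7235/6.325 = 0.1144.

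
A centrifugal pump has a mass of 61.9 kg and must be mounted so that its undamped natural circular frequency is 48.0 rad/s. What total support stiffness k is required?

143000 N/m

k = m·ω_n² = 61.9 × 48.00² = 61.9 × 2304 = 142600 N/m.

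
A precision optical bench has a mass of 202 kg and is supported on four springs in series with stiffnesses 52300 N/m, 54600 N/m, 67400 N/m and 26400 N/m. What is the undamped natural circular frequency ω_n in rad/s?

7.41 rad/s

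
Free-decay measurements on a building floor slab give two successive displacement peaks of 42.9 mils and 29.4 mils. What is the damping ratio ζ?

Logarithmic decrement δ = (1/n)·ln(x₀/x_n) = (1/1)·ln(42.9/29.4) = (1/1)·ln(1.459) = 0.3779.
ζ = δ/√(4π² + δ²) = 0.3779/√(39.48 + 0.143) = 0.3779/6.295 = 0.06003.

0.0600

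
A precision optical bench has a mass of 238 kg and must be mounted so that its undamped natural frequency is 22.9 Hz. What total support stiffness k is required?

ω_n = 2πf_n = 2π × 22.9 = 143.9 rad/s.
k = m·ω_n² = 238 × 143.9² = 238 × 20700 = 4927000 N/m.

4930000 N/m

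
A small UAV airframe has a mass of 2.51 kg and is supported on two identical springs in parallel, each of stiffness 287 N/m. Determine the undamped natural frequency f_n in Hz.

2.41 Hz

Parallel springs add: k_eq = 2 × 287 = 574.0 N/m.
ω_n = √(k_eq/m) = √(574.0/2.51) = √228.7 = 15.12 rad/s.
f_n = ω_n/(2π) = 15.12/6.283 = 2.407 Hz.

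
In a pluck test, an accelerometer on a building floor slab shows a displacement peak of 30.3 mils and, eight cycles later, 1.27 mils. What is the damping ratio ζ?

0.0630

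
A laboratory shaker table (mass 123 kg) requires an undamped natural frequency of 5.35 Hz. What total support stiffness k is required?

ω_n = 2πf_n = 2π × 5.35 = 33.62 rad/s.
k = m·ω_n² = 123 × 33.62² = 123 × 1130 = 139000 N/m.

139000 N/m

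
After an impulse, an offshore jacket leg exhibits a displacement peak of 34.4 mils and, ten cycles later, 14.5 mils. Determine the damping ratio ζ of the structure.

Logarithmic decrement δ = (1/n)·ln(x₀/x_n) = (1/10)·ln(34.4/14.5) = (1/10)·ln(2.372) = 0.08639.
ζ = δ/√(4π² + δ²) = 0.08639/√(39.48 + 0.00746) = 0.08639/6.284 = 0.01375.

0.0137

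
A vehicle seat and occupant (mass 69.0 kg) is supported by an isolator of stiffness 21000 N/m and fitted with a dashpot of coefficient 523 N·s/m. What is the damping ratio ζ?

ω_n = √(k/m) = √(21000/69.0) = 17.45 rad/s.
Critical damping c_c = 2√(k·m) = 2√(21000 × 69.0) = 2407 N·s/m, so ζ = c/c_c = 523/2407 = 0.2172.

0.217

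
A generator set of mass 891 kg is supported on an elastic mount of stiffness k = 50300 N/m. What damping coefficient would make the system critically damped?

c_c = 2√(k·m) = 2√(50300 × 891) = 2 × 6695 = 13390 N·s/m.

13400 N·s/m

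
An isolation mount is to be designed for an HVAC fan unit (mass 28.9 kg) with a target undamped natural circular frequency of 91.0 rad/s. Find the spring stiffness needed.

k = m·ω_n² = 28.9 × 91.00² = 28.9 × 8281 = 239300 N/m.

239000 N/m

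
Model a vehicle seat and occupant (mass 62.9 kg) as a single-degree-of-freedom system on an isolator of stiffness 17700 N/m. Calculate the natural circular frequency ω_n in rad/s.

16.8 rad/s

ω_n = √(k/m) = √(17700/62.9) = √281.4 = 16.77 rad/s.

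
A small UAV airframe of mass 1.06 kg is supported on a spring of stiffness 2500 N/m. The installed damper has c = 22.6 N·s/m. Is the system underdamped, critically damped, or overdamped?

c_c = 2√(k·m) = 103.0 N·s/m; ζ = c/c_c = 22.6/103.0 = 0.220.
Since ζ < 1 the system is underdamped.

underdamped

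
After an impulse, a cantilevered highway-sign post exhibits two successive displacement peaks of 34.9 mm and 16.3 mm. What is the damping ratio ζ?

Logarithmic decrement δ = (1/n)·ln(x₀/x_n) = (1/1)·ln(34.9/16.3) = (1/1)·ln(2.141) = 0.7613.
ζ = δ/√(4π² + δ²) = 0.7613/√(39.48 + 0.580) = 0.7613/6.329 = 0.1203.

0.120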